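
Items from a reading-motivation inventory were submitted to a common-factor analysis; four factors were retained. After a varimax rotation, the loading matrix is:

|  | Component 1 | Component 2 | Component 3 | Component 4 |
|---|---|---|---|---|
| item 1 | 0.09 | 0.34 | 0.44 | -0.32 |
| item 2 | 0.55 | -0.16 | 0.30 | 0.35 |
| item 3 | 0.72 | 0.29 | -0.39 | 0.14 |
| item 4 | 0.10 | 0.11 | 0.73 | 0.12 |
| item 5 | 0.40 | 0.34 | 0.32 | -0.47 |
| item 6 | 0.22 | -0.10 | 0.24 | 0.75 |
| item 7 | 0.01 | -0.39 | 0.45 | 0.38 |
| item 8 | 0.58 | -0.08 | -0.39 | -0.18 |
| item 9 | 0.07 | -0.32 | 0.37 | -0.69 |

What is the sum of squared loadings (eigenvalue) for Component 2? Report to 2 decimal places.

SS loadings for Component 2 = 0.34² + (-0.16)² + 0.29² + 0.11² + 0.34² + (-0.10)² + (-0.39)² + (-0.08)² + (-0.32)² = 0.1156 + 0.0256 + 0.0841 + 0.0121 + 0.1156 + 0.0100 + 0.1521 + 0.0064 + 0.1024 = 0.6239

0.62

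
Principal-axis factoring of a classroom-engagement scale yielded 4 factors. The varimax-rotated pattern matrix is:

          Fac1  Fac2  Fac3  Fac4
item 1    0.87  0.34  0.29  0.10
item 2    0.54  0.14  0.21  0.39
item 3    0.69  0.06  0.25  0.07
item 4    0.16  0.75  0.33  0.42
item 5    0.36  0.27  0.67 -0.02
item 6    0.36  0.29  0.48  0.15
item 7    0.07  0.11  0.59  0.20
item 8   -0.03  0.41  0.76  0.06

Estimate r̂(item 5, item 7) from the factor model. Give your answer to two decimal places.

0.45

r̂ = Σ λ_i·λ_j across factors = (0.36)(0.07) + (0.27)(0.11) + (0.67)(0.59) + (-0.02)(0.20)
  = +0.0252 +0.0297 +0.3953 -0.0040 = 0.4462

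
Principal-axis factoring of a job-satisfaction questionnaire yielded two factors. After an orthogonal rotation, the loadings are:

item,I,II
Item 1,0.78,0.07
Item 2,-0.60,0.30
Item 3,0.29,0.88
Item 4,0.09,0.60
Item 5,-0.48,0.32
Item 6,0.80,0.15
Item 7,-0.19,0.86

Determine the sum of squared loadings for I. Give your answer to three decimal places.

SS loadings for I = 0.78² + (-0.60)² + 0.29² + 0.09² + (-0.48)² + 0.80² + (-0.19)² = 0.6084 + 0.3600 + 0.0841 + 0.0081 + 0.2304 + 0.6400 + 0.0361 = 1.9671

1.967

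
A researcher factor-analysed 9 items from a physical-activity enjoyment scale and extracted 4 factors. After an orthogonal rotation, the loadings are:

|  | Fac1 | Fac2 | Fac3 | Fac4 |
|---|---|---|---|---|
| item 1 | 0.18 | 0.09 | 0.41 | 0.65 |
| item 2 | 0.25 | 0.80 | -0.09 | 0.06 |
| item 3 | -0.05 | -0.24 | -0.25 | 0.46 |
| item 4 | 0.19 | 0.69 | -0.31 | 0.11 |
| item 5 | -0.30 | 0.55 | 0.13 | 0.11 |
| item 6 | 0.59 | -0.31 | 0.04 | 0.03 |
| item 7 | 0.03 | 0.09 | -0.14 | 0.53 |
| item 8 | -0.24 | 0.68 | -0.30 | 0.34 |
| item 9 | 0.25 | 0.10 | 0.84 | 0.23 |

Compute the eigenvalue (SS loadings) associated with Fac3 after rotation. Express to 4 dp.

1.1685

SS loadings for Fac3 = 0.41² + (-0.09)² + (-0.25)² + (-0.31)² + 0.13² + 0.04² + (-0.14)² + (-0.30)² + 0.84² = 0.1681 + 0.0081 + 0.0625 + 0.0961 + 0.0169 + 0.0016 + 0.0196 + 0.0900 + 0.7056 = 1.1685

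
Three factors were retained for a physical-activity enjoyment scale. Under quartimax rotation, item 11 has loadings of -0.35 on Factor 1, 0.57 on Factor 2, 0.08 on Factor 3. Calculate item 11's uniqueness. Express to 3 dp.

0.546

h² = (-0.35)² + 0.57² + 0.08² = 0.1225 + 0.3249 + 0.0064 = 0.4538
Uniqueness u² = 1 − h² = 1 − 0.4538 = 0.5462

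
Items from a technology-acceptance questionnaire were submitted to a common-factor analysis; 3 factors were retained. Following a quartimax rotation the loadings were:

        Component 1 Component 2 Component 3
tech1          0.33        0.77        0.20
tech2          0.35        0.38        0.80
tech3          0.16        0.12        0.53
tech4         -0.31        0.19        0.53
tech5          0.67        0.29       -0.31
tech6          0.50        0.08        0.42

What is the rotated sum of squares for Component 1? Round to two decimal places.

1.05

SS loadings for Component 1 = 0.33² + 0.35² + 0.16² + (-0.31)² + 0.67² + 0.50² = 0.1089 + 0.1225 + 0.0256 + 0.0961 + 0.4489 + 0.2500 = 1.0520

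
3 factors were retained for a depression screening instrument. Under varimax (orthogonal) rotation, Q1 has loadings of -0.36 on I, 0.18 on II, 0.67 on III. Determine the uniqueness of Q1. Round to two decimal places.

0.39

h² = (-0.36)² + 0.18² + 0.67² = 0.1296 + 0.0324 + 0.4489 = 0.6109
Uniqueness u² = 1 − h² = 1 − 0.6109 = 0.3891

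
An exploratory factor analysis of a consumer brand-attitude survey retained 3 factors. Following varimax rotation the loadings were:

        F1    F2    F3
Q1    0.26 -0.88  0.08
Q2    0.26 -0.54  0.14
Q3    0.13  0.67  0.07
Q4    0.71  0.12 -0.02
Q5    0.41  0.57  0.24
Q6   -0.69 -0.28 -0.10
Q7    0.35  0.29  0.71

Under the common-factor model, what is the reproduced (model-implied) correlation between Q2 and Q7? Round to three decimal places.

0.034

r̂ = Σ λ_i·λ_j across factors = (0.26)(0.35) + (-0.54)(0.29) + (0.14)(0.71)
  = +0.0910 -0.1566 +0.0994 = 0.0338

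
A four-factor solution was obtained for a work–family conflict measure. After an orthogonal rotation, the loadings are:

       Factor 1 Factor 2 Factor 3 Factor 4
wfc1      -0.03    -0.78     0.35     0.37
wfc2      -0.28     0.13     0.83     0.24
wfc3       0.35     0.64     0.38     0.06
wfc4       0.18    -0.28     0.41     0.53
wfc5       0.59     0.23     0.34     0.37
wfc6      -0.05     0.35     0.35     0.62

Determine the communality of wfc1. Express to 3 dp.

h² = (-0.03)² + (-0.78)² + 0.35² + 0.37² = 0.0009 + 0.6084 + 0.1225 + 0.1369 = 0.8687

0.869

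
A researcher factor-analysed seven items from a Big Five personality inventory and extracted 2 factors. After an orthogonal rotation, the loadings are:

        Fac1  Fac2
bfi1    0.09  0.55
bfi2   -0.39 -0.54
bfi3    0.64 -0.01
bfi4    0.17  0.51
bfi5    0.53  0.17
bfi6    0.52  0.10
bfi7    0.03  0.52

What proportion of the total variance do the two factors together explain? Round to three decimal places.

SS loadings by factor: 1.1509, 1.1636; total = 2.3145.
Total variance with 7 standardized items is 7, so the solution explains 2.3145/7 = 0.3306.

0.331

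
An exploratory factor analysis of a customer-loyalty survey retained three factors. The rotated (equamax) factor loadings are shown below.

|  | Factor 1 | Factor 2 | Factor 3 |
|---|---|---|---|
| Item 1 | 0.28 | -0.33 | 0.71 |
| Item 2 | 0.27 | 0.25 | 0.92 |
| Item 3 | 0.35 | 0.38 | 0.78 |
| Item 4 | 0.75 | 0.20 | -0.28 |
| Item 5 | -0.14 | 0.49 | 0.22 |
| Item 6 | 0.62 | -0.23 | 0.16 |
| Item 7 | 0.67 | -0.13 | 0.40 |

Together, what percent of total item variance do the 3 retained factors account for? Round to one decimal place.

SS loadings by factor: 1.6892, 0.6657, 2.2713; total = 4.6262.
Total variance with 7 standardized items is 7, so the solution explains 4.6262/7 = 0.6609 = 66.09%.

66.1%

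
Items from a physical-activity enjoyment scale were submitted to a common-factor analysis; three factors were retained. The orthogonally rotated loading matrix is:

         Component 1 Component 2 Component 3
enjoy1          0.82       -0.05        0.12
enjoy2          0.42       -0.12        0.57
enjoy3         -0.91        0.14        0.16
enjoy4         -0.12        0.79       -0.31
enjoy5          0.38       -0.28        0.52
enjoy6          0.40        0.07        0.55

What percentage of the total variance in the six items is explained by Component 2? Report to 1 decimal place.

SS loadings for Component 2 = (-0.05)² + (-0.12)² + 0.14² + 0.79² + (-0.28)² + 0.07² = 0.7439
With 6 standardized items, total variance = 6. Proportion = 0.7439/6 = 0.1240 → 12.40%.

12.4%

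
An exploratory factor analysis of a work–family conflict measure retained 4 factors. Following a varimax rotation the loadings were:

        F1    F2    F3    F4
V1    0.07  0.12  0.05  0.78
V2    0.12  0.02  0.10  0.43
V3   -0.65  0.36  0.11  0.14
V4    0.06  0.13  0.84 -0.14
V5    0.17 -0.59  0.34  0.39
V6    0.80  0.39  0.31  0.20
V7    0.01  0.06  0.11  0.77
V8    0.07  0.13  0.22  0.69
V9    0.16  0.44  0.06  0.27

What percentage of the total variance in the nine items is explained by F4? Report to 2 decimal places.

SS loadings for F4 = 0.78² + 0.43² + 0.14² + (-0.14)² + 0.39² + 0.20² + 0.77² + 0.69² + 0.27² = 2.1665
With 9 standardized items, total variance = 9. Proportion = 2.1665/9 = 0.2407 → 24.07%.

24.07%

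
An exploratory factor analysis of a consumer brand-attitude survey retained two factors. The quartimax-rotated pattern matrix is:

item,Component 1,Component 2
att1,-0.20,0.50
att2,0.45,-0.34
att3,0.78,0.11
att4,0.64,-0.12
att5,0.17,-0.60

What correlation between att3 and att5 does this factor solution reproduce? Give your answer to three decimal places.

0.067

r̂ = Σ λ_i·λ_j across factors = (0.78)(0.17) + (0.11)(-0.60)
  = +0.1326 -0.0660 = 0.0666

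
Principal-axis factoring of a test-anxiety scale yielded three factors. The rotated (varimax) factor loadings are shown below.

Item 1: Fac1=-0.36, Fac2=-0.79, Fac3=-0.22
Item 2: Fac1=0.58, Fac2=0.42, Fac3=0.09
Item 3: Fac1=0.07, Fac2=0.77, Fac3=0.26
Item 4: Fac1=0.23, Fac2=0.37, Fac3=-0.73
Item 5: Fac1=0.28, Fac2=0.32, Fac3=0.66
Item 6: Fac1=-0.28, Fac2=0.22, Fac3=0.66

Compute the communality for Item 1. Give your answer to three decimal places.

h² = (-0.36)² + (-0.79)² + (-0.22)² = 0.1296 + 0.6241 + 0.0484 = 0.8021

0.802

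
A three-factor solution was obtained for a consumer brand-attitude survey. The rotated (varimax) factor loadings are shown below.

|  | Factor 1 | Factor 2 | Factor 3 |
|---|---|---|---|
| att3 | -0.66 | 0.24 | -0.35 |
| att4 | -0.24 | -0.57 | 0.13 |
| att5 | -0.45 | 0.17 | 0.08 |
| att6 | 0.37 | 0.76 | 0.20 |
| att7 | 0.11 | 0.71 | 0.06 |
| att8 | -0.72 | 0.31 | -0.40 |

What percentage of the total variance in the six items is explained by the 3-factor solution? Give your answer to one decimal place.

Communalities: 0.6157, 0.3994, 0.2378, 0.7545, 0.5198, 0.7745; Σh² = 3.3017.
Total variance with 6 standardized items is 6, so the solution explains 3.3017/6 = 0.5503 = 55.03%.

55.0%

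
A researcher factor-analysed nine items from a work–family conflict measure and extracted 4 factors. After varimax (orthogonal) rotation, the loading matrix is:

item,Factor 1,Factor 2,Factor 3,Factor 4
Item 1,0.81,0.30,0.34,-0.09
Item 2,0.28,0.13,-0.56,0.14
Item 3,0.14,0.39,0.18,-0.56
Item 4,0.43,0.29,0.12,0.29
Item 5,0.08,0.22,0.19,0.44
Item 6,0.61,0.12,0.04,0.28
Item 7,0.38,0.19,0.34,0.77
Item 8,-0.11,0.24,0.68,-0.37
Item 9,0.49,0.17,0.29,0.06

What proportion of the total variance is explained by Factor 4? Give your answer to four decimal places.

0.1590

SS loadings for Factor 4 = (-0.09)² + 0.14² + (-0.56)² + 0.29² + 0.44² + 0.28² + 0.77² + (-0.37)² + 0.06² = 1.4308
Proportion of variance = 1.4308 / 9 = 0.1590.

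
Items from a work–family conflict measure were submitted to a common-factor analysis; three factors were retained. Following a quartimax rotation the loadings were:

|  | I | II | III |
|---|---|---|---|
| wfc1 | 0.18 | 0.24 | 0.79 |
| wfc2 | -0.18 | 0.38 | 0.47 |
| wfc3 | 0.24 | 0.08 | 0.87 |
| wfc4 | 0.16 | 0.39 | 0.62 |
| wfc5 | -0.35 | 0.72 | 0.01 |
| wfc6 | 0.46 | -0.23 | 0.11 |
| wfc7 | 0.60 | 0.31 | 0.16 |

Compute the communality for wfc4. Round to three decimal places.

h² = 0.16² + 0.39² + 0.62² = 0.0256 + 0.1521 + 0.3844 = 0.5621

0.562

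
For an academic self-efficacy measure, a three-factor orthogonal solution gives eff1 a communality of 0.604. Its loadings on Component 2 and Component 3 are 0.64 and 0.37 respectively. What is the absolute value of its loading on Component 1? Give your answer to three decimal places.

0.240

Under orthogonal rotation h² = Σλ², so λ_Component 1² = h² − (0.5465) = 0.604 − 0.5465 = 0.0575.
|λ| = √0.0575 = 0.2398.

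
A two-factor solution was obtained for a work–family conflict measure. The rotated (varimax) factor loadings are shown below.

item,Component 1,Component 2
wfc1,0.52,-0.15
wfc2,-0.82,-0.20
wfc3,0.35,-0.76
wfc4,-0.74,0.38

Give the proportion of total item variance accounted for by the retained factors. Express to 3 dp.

0.599

SS loadings by factor: 1.6129, 0.7845; total = 2.3974.
Total variance with 4 standardized items is 4, so the solution explains 2.3974/4 = 0.5993.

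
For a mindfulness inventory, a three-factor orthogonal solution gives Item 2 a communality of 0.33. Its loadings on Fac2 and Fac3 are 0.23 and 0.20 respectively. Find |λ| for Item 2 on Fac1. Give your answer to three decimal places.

Under orthogonal rotation h² = Σλ², so λ_Fac1² = h² − (0.0929) = 0.33 − 0.0929 = 0.2371.
|λ| = √0.2371 = 0.4869.

0.487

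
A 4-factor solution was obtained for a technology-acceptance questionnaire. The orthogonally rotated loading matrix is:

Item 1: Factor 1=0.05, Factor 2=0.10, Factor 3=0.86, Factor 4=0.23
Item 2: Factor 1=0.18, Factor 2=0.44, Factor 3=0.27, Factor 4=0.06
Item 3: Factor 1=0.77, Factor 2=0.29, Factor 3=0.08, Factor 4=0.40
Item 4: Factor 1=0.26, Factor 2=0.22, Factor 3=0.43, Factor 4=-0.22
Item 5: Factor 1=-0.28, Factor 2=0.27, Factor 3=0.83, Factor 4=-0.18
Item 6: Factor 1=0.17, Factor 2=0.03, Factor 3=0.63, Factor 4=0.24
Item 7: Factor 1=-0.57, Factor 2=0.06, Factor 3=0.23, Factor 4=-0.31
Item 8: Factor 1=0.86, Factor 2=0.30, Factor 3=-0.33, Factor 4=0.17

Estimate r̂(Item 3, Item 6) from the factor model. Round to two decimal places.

0.29

r̂ = Σ λ_i·λ_j across factors = (0.77)(0.17) + (0.29)(0.03) + (0.08)(0.63) + (0.40)(0.24)
  = +0.1309 +0.0087 +0.0504 +0.0960 = 0.2860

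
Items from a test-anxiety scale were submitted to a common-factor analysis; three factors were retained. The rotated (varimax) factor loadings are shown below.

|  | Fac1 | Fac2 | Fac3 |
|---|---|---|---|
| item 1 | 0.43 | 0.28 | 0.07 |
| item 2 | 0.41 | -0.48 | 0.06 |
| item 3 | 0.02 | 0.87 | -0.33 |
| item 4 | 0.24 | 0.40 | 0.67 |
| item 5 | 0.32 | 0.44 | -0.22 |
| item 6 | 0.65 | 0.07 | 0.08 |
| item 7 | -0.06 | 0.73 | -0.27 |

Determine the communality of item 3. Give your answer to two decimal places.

0.87

h² = 0.02² + 0.87² + (-0.33)² = 0.0004 + 0.7569 + 0.1089 = 0.8662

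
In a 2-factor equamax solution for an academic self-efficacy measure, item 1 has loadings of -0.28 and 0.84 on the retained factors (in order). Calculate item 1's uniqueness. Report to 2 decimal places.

h² = (-0.28)² + 0.84² = 0.0784 + 0.7056 = 0.7840
Uniqueness u² = 1 − h² = 1 − 0.7840 = 0.2160

0.22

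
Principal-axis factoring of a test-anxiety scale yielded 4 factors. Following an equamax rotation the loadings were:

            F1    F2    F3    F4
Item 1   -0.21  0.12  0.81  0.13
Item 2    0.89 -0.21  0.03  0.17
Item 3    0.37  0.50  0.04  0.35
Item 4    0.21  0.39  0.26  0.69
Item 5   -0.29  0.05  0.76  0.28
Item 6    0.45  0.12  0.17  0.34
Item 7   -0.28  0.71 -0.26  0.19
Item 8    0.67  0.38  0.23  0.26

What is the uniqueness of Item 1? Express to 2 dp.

0.27

h² = (-0.21)² + 0.12² + 0.81² + 0.13² = 0.0441 + 0.0144 + 0.6561 + 0.0169 = 0.7315
Uniqueness u² = 1 − h² = 1 − 0.7315 = 0.2685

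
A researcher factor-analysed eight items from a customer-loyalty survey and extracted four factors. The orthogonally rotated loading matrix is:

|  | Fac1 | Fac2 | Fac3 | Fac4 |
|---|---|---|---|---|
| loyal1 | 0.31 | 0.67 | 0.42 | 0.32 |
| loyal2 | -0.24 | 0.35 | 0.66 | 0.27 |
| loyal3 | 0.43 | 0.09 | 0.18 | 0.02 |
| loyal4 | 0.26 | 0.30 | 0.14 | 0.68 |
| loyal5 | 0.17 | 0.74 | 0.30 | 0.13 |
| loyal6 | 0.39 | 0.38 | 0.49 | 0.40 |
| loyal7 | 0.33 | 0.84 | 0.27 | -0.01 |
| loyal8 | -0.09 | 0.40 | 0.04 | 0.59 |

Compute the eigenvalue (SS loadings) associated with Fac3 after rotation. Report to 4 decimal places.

1.0686

SS loadings for Fac3 = 0.42² + 0.66² + 0.18² + 0.14² + 0.30² + 0.49² + 0.27² + 0.04² = 0.1764 + 0.4356 + 0.0324 + 0.0196 + 0.0900 + 0.2401 + 0.0729 + 0.0016 = 1.0686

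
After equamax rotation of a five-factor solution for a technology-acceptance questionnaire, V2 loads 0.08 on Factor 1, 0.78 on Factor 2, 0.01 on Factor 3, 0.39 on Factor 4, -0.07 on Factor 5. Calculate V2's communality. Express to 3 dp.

0.772

h² = 0.08² + 0.78² + 0.01² + 0.39² + (-0.07)² = 0.0064 + 0.6084 + 0.0001 + 0.1521 + 0.0049 = 0.7719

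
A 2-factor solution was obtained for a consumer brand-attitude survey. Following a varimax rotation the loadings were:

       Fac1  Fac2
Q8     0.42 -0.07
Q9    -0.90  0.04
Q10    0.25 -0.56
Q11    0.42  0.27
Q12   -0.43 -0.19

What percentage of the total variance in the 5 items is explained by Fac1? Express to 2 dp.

SS loadings for Fac1 = 0.42² + (-0.90)² + 0.25² + 0.42² + (-0.43)² = 1.4102
With 5 standardized items, total variance = 5. Proportion = 1.4102/5 = 0.2820 → 28.20%.

28.20%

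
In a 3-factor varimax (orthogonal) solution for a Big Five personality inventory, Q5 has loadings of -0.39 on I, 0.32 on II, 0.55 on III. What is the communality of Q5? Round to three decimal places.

0.557

h² = (-0.39)² + 0.32² + 0.55² = 0.1521 + 0.1024 + 0.3025 = 0.5570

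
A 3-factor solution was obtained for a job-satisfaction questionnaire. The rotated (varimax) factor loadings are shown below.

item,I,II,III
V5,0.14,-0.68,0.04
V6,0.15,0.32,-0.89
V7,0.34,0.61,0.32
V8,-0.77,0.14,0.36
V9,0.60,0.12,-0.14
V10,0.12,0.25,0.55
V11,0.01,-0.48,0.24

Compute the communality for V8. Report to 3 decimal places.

0.742

h² = (-0.77)² + 0.14² + 0.36² = 0.5929 + 0.0196 + 0.1296 = 0.7421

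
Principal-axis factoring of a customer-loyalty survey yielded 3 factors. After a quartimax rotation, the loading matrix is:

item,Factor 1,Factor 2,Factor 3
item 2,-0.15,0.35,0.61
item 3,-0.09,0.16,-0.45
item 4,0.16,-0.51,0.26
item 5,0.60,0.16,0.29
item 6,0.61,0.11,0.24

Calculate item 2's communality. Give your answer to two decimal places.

h² = (-0.15)² + 0.35² + 0.61² = 0.0225 + 0.1225 + 0.3721 = 0.5171

0.52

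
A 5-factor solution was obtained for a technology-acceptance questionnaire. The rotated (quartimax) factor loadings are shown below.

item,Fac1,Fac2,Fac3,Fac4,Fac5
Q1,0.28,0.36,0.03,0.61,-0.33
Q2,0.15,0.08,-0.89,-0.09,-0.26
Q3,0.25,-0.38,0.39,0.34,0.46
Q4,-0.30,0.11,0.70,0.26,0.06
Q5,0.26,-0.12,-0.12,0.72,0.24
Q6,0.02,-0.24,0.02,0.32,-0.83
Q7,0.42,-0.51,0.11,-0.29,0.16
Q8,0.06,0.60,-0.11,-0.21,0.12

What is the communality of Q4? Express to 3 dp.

0.663

h² = (-0.30)² + 0.11² + 0.70² + 0.26² + 0.06² = 0.0900 + 0.0121 + 0.4900 + 0.0676 + 0.0036 = 0.6633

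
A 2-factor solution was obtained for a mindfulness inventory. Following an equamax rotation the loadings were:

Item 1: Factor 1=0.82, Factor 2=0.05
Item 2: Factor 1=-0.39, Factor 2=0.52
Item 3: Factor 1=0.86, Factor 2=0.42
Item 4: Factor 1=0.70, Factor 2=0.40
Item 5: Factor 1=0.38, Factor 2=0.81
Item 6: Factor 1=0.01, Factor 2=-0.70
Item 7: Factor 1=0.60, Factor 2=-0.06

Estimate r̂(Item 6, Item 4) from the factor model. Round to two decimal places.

-0.27

r̂ = Σ λ_i·λ_j across factors = (0.01)(0.70) + (-0.70)(0.40)
  = +0.0070 -0.2800 = -0.2730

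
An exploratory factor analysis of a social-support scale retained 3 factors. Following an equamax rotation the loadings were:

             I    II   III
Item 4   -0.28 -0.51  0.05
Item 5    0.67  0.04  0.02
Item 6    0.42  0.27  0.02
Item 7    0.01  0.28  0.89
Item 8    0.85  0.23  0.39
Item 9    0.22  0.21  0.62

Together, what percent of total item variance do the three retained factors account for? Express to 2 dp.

SS loadings by factor: 1.4747, 0.5100, 1.3319; total = 3.3166.
Total variance with 6 standardized items is 6, so the solution explains 3.3166/6 = 0.5528 = 55.28%.

55.28%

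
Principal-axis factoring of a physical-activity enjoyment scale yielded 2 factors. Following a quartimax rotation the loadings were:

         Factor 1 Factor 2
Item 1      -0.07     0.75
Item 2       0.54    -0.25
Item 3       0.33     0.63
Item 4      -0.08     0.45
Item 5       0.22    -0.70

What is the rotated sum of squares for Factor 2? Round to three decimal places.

1.714

SS loadings for Factor 2 = 0.75² + (-0.25)² + 0.63² + 0.45² + (-0.70)² = 0.5625 + 0.0625 + 0.3969 + 0.2025 + 0.4900 = 1.7144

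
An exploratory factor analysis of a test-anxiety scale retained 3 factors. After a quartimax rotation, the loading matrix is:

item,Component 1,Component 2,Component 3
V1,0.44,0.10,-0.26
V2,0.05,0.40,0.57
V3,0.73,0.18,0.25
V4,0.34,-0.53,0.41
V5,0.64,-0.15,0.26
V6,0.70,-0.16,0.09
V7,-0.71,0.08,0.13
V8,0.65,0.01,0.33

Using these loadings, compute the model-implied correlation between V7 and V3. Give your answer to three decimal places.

-0.471

r̂ = Σ λ_i·λ_j across factors = (-0.71)(0.73) + (0.08)(0.18) + (0.13)(0.25)
  = -0.5183 +0.0144 +0.0325 = -0.4714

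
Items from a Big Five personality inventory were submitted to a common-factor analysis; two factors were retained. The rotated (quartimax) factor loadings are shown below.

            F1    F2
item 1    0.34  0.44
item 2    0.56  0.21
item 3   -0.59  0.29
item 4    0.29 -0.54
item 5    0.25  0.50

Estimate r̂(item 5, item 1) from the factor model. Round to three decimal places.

r̂ = Σ λ_i·λ_j across factors = (0.25)(0.34) + (0.50)(0.44)
  = +0.0850 +0.2200 = 0.3050

0.305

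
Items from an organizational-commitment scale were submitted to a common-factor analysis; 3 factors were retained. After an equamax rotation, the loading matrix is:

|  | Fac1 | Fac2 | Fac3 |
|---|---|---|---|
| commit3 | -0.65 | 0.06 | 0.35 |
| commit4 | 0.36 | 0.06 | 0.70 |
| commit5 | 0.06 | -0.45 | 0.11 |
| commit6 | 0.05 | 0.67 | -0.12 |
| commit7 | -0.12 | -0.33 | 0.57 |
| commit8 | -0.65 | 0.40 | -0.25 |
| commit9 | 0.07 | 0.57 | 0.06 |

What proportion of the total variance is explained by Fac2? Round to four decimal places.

SS loadings for Fac2 = 0.06² + 0.06² + (-0.45)² + 0.67² + (-0.33)² + 0.40² + 0.57² = 1.2524
Proportion of variance = 1.2524 / 7 = 0.1789.

0.1789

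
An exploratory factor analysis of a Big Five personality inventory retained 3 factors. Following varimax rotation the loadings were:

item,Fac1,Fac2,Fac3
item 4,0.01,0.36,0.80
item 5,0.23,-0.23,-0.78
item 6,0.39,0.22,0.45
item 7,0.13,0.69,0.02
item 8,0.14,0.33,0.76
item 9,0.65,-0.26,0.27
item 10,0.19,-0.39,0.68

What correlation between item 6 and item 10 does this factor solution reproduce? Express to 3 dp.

r̂ = Σ λ_i·λ_j across factors = (0.39)(0.19) + (0.22)(-0.39) + (0.45)(0.68)
  = +0.0741 -0.0858 +0.3060 = 0.2943

0.294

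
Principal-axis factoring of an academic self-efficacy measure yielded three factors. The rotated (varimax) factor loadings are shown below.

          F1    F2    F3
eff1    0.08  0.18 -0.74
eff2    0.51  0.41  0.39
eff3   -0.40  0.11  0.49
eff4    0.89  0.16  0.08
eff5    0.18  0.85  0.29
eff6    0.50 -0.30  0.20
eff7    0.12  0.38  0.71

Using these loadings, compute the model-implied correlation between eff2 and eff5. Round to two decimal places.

0.55

r̂ = Σ λ_i·λ_j across factors = (0.51)(0.18) + (0.41)(0.85) + (0.39)(0.29)
  = +0.0918 +0.3485 +0.1131 = 0.5534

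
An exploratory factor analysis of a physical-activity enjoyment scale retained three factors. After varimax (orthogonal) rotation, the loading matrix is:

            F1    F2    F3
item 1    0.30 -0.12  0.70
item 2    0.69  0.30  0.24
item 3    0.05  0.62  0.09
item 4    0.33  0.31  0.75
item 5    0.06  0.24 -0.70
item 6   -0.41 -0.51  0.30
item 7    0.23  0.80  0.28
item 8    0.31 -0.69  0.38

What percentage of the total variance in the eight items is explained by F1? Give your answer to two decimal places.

SS loadings for F1 = 0.30² + 0.69² + 0.05² + 0.33² + 0.06² + (-0.41)² + 0.23² + 0.31² = 0.9982
With 8 standardized items, total variance = 8. Proportion = 0.9982/8 = 0.1248 → 12.48%.

12.48%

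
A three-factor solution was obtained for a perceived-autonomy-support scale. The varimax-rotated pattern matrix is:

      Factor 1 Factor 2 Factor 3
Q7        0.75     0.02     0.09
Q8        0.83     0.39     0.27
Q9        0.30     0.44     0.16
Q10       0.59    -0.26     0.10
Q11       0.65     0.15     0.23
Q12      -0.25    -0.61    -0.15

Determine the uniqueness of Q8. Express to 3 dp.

h² = 0.83² + 0.39² + 0.27² = 0.6889 + 0.1521 + 0.0729 = 0.9139
Uniqueness u² = 1 − h² = 1 − 0.9139 = 0.0861

0.086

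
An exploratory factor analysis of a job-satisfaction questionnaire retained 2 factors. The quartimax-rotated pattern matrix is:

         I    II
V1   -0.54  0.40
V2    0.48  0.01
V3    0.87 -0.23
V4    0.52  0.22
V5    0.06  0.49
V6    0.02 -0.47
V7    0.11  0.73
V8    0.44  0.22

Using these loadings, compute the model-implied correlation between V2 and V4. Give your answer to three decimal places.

0.252

r̂ = Σ λ_i·λ_j across factors = (0.48)(0.52) + (0.01)(0.22)
  = +0.2496 +0.0022 = 0.2518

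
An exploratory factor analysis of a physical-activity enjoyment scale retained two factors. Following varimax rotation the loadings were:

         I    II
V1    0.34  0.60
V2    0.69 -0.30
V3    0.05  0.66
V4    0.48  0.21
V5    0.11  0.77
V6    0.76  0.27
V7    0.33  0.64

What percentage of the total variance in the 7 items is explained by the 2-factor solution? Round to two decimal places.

50.40%

Communalities: 0.4756, 0.5661, 0.4381, 0.2745, 0.6050, 0.6505, 0.5185; Σh² = 3.5283.
Total variance with 7 standardized items is 7, so the solution explains 3.5283/7 = 0.5040 = 50.40%.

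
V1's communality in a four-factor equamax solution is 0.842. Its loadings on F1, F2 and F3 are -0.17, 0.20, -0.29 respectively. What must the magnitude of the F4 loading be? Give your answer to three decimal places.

Under orthogonal rotation h² = Σλ², so λ_F4² = h² − (0.1530) = 0.842 − 0.1530 = 0.6890.
|λ| = √0.6890 = 0.8301.

0.830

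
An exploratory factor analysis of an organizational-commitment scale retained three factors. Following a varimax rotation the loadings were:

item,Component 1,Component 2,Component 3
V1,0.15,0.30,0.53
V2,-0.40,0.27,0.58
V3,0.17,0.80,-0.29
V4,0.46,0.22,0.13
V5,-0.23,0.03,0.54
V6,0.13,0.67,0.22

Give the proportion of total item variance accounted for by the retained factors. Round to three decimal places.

0.475

SS loadings by factor: 0.4928, 1.3011, 1.0583; total = 2.8522.
Total variance with 6 standardized items is 6, so the solution explains 2.8522/6 = 0.4754.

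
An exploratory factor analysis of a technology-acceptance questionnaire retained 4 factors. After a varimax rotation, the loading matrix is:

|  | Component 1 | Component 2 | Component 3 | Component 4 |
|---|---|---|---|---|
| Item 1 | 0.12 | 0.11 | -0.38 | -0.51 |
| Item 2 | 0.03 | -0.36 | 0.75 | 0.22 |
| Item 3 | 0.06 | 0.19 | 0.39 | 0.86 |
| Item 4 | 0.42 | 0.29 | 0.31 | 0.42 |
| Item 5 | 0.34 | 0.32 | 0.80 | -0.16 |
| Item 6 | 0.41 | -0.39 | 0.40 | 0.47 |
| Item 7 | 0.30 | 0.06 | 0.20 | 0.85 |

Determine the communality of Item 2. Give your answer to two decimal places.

0.74

h² = 0.03² + (-0.36)² + 0.75² + 0.22² = 0.0009 + 0.1296 + 0.5625 + 0.0484 = 0.7414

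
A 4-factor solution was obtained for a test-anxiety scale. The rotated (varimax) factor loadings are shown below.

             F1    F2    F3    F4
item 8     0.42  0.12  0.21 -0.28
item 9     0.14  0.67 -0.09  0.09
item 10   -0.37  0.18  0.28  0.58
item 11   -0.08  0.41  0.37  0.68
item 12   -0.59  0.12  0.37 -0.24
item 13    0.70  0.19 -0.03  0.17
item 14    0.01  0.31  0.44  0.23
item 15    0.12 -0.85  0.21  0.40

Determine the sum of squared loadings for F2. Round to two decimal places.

SS loadings for F2 = 0.12² + 0.67² + 0.18² + 0.41² + 0.12² + 0.19² + 0.31² + (-0.85)² = 0.0144 + 0.4489 + 0.0324 + 0.1681 + 0.0144 + 0.0361 + 0.0961 + 0.7225 = 1.5329

1.53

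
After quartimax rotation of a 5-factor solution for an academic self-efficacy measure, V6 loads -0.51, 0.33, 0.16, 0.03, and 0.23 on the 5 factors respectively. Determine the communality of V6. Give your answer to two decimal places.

h² = (-0.51)² + 0.33² + 0.16² + 0.03² + 0.23² = 0.2601 + 0.1089 + 0.0256 + 0.0009 + 0.0529 = 0.4484

0.45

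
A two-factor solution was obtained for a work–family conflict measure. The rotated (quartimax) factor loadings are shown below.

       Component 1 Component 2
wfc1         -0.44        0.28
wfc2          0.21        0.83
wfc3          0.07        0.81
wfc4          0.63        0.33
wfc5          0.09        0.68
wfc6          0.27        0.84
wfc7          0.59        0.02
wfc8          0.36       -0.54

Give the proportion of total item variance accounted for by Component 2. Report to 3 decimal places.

SS loadings for Component 2 = 0.28² + 0.83² + 0.81² + 0.33² + 0.68² + 0.84² + 0.02² + (-0.54)² = 2.9923
Proportion of variance = 2.9923 / 8 = 0.3740.

0.374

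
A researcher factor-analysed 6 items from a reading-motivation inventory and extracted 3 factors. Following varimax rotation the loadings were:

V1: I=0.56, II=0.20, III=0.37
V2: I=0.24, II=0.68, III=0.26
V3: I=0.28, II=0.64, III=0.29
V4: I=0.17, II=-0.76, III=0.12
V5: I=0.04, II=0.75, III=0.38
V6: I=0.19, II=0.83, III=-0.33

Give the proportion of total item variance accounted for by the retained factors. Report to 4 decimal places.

0.6356

SS loadings by factor: 0.5162, 2.7410, 0.5563; total = 3.8135.
Total variance with 6 standardized items is 6, so the solution explains 3.8135/6 = 0.6356.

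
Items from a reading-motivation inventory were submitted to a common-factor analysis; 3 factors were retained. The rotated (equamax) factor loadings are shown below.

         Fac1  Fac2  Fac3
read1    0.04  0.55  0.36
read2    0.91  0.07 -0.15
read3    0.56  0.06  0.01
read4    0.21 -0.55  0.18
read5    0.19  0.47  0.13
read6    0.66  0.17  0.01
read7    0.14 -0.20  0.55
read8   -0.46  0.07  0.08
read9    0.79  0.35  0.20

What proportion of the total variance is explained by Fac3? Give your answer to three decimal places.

0.061

SS loadings for Fac3 = 0.36² + (-0.15)² + 0.01² + 0.18² + 0.13² + 0.01² + 0.55² + 0.08² + 0.20² = 0.5505
Proportion of variance = 0.5505 / 9 = 0.0612.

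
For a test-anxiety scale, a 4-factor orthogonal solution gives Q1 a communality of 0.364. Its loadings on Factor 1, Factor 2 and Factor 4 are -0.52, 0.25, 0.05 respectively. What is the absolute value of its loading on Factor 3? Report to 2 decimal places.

Under orthogonal rotation h² = Σλ², so λ_Factor 3² = h² − (0.3354) = 0.364 − 0.3354 = 0.0286.
|λ| = √0.0286 = 0.1691.

0.17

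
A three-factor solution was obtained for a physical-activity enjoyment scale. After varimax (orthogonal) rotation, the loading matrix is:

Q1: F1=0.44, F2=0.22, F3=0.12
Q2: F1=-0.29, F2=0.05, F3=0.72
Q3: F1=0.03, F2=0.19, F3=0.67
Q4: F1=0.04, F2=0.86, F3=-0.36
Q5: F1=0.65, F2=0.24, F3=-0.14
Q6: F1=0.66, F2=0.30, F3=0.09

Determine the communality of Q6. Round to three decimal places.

0.534

h² = 0.66² + 0.30² + 0.09² = 0.4356 + 0.0900 + 0.0081 = 0.5337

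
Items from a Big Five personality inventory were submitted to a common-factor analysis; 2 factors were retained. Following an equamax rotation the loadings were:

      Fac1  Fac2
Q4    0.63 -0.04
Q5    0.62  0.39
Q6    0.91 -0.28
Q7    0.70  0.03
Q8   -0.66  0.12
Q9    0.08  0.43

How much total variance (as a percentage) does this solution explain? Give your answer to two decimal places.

49.56%

Communalities: 0.3985, 0.5365, 0.9065, 0.4909, 0.4500, 0.1913; Σh² = 2.9737.
Total variance with 6 standardized items is 6, so the solution explains 2.9737/6 = 0.4956 = 49.56%.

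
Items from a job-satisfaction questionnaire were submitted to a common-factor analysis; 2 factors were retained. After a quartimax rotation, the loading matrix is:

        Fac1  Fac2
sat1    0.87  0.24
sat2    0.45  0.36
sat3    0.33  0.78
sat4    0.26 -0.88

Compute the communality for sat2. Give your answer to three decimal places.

0.332

h² = 0.45² + 0.36² = 0.2025 + 0.1296 = 0.3321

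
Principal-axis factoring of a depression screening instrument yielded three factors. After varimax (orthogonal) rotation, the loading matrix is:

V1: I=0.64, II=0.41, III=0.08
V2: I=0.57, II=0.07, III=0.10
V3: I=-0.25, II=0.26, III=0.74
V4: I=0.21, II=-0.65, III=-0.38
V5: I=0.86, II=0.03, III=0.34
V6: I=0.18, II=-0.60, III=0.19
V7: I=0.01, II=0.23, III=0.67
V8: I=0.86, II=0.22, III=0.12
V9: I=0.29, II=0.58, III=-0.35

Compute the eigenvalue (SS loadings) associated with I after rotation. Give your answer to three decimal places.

2.437

SS loadings for I = 0.64² + 0.57² + (-0.25)² + 0.21² + 0.86² + 0.18² + 0.01² + 0.86² + 0.29² = 0.4096 + 0.3249 + 0.0625 + 0.0441 + 0.7396 + 0.0324 + 0.0001 + 0.7396 + 0.0841 = 2.4369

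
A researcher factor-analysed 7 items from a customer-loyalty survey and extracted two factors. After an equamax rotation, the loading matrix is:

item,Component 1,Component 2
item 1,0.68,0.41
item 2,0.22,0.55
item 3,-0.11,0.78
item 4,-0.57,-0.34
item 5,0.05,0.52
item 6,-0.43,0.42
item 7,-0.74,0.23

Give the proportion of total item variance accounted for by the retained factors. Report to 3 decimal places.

Communalities: 0.6305, 0.3509, 0.6205, 0.4405, 0.2729, 0.3613, 0.6005; Σh² = 3.2771.
Total variance with 7 standardized items is 7, so the solution explains 3.2771/7 = 0.4682.

0.468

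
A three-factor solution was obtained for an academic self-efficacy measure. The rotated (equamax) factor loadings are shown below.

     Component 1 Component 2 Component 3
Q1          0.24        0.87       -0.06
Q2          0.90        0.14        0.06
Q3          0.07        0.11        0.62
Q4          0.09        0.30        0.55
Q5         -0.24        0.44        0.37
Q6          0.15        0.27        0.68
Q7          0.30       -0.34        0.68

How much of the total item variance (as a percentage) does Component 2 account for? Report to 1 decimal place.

SS loadings for Component 2 = 0.87² + 0.14² + 0.11² + 0.30² + 0.44² + 0.27² + (-0.34)² = 1.2607
With 7 standardized items, total variance = 7. Proportion = 1.2607/7 = 0.1801 → 18.01%.

18.0%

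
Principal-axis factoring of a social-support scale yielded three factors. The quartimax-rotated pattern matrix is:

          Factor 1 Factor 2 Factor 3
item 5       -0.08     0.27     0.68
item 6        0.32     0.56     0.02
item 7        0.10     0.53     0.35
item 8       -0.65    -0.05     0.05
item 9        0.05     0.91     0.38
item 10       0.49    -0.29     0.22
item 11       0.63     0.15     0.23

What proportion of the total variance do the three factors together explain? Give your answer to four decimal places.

0.5170

SS loadings by factor: 1.1808, 1.6046, 0.8335; total = 3.6189.
Total variance with 7 standardized items is 7, so the solution explains 3.6189/7 = 0.5170.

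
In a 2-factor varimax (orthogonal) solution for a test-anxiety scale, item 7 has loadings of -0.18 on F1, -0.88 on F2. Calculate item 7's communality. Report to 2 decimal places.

0.81

h² = (-0.18)² + (-0.88)² = 0.0324 + 0.7744 = 0.8068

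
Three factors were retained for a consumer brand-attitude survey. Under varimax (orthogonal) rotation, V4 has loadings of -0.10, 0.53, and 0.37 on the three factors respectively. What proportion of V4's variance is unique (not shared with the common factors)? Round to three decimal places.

0.572

h² = (-0.10)² + 0.53² + 0.37² = 0.0100 + 0.2809 + 0.1369 = 0.4278
Uniqueness u² = 1 − h² = 1 − 0.4278 = 0.5722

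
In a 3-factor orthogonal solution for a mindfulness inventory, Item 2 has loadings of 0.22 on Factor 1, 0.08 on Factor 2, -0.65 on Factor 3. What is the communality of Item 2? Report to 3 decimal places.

h² = 0.22² + 0.08² + (-0.65)² = 0.0484 + 0.0064 + 0.4225 = 0.4773

0.477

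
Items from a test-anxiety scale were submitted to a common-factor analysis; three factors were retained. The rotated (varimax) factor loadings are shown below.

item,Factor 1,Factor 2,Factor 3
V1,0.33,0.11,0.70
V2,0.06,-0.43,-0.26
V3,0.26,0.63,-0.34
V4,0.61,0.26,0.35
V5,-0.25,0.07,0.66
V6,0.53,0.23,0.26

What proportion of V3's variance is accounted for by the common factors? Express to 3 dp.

0.580

h² = 0.26² + 0.63² + (-0.34)² = 0.0676 + 0.3969 + 0.1156 = 0.5801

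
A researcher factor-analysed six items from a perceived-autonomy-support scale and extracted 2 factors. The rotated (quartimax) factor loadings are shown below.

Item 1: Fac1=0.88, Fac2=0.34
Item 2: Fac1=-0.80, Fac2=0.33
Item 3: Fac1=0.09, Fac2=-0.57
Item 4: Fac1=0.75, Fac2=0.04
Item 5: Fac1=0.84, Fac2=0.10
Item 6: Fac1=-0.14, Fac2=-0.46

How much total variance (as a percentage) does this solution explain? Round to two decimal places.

Communalities: 0.8900, 0.7489, 0.3330, 0.5641, 0.7156, 0.2312; Σh² = 3.4828.
Total variance with 6 standardized items is 6, so the solution explains 3.4828/6 = 0.5805 = 58.05%.

58.05%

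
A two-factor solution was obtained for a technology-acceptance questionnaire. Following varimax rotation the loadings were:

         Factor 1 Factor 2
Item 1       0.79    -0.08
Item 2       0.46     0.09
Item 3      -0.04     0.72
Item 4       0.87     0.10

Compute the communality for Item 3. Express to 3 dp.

0.520

h² = (-0.04)² + 0.72² = 0.0016 + 0.5184 = 0.5200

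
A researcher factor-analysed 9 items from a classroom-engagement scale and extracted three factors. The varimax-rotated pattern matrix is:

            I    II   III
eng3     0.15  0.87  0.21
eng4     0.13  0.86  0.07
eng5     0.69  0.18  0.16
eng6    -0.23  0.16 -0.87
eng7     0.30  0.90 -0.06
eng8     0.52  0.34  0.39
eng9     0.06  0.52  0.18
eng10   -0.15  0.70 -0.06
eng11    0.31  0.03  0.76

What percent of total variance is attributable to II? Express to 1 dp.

36.0%

SS loadings for II = 0.87² + 0.86² + 0.18² + 0.16² + 0.90² + 0.34² + 0.52² + 0.70² + 0.03² = 3.2414
With 9 standardized items, total variance = 9. Proportion = 3.2414/9 = 0.3602 → 36.02%.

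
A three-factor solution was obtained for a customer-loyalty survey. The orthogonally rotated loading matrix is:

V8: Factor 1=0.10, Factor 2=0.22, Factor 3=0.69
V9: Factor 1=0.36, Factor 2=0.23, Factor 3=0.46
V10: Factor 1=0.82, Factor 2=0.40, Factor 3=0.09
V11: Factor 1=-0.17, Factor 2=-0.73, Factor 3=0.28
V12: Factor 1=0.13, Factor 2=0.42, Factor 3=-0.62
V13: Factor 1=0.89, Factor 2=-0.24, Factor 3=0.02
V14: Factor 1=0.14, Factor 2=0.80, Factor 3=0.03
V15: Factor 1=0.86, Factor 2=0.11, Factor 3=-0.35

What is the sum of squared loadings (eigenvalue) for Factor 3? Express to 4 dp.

1.2824

SS loadings for Factor 3 = 0.69² + 0.46² + 0.09² + 0.28² + (-0.62)² + 0.02² + 0.03² + (-0.35)² = 0.4761 + 0.2116 + 0.0081 + 0.0784 + 0.3844 + 0.0004 + 0.0009 + 0.1225 = 1.2824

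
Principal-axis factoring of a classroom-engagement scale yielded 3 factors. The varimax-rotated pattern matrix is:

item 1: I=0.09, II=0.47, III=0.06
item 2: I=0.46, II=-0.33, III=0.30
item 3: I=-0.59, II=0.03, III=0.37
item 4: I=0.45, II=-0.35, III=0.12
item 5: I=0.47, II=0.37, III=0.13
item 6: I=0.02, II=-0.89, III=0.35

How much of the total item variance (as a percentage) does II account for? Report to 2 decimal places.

SS loadings for II = 0.47² + (-0.33)² + 0.03² + (-0.35)² + 0.37² + (-0.89)² = 1.3822
With 6 standardized items, total variance = 6. Proportion = 1.3822/6 = 0.2304 → 23.04%.

23.04%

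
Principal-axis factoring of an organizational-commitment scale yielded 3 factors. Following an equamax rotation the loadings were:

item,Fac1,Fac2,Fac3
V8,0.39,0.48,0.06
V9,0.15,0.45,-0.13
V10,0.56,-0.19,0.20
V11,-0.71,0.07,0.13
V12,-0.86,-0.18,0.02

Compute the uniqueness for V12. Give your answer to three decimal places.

h² = (-0.86)² + (-0.18)² + 0.02² = 0.7396 + 0.0324 + 0.0004 = 0.7724
Uniqueness u² = 1 − h² = 1 − 0.7724 = 0.2276

0.228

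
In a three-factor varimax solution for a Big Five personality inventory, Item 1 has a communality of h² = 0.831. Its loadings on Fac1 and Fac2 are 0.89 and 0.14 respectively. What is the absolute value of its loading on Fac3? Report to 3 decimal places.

Under orthogonal rotation h² = Σλ², so λ_Fac3² = h² − (0.8117) = 0.831 − 0.8117 = 0.0193.
|λ| = √0.0193 = 0.1389.

0.139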